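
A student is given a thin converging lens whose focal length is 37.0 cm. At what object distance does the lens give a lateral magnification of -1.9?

56.5 cm

m = −d_i/d_o ⇒ d_i = −m·d_o.
1/f = 1/d_o + 1/d_i = 1/d_o − 1/(m·d_o) = (1 − 1/m)/d_o, so d_o = f(1 − 1/m) = (37.00)(1 − 1/(-1.9)) = 56.5 cm.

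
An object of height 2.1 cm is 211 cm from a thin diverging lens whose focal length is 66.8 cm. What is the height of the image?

0.505 cm

For a diverging lens, f = -66.8 cm.
1/d_i = 1/f − 1/d_o = 1/(-66.80) − 1/(211) = -0.01971, so d_i = -50.74 cm.
m = −d_i/d_o = +0.2405.
|h_i| = |m|·h_o = 0.2405 × 2.1 = 0.505 cm. The image is virtual, upright and reduced, on the same side as the object.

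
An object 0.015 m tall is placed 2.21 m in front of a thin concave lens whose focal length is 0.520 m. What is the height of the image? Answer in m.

For a concave lens, f = -0.520 m.
1/d_i = 1/f − 1/d_o = 1/(-0.5200) − 1/(2.21) = -2.376, so d_i = -0.4210 m.
m = −d_i/d_o = +0.1905.
|h_i| = |m|·h_o = 0.1905 × 0.015 = 0.00286 m. The image is virtual, upright and reduced, on the same side as the object.

0.00286 m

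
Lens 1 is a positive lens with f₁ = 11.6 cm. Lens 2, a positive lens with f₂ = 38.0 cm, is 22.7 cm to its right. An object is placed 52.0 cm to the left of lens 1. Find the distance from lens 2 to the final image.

9.77 cm

Lens 1: 1/d_i1 = 1/f₁ − 1/d_o1 = 1/(11.6) − 1/(52.0) = 0.06698, so d_i1 = 14.93 cm.
The intermediate image is 14.93 cm to the right of lens 1, which is 22.7 − (14.93) = 7.770 cm to the left of lens 2, so d_o2 = +7.770 cm.
Lens 2: 1/d_i2 = 1/f₂ − 1/d_o2 = 1/(38.0) − 1/(7.770) = -0.1024, so d_i2 = -9.77 cm.
The final image is virtual, 9.77 cm to the left of lens 2 (overall magnification ≈ -0.36).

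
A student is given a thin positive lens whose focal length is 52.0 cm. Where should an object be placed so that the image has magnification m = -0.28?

238 cm

m = −d_i/d_o ⇒ d_i = −m·d_o.
1/f = 1/d_o + 1/d_i = 1/d_o − 1/(m·d_o) = (1 − 1/m)/d_o, so d_o = f(1 − 1/m) = (52.00)(1 − 1/(-0.28)) = 238 cm.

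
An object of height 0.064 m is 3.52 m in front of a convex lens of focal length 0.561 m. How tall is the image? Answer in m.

0.0121 m

1/d_i = 1/f − 1/d_o = 1/(0.5610) − 1/(3.52) = 1.498, so d_i = 0.6674 m.
m = −d_i/d_o = -0.1896.
|h_i| = |m|·h_o = 0.1896 × 0.064 = 0.0121 m. The image is real, inverted and reduced, on the far side of the lens.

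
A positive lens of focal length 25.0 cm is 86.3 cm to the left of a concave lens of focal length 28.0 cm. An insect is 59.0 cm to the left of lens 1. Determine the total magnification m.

m = -0.290

Lens 1: 1/d_i1 = 1/(25.0) − 1/(59.0) = 0.02305, so d_i1 = 43.38 cm; m₁ = −d_i1/d_o1 = -0.7353.
d_o2 = 86.3 − (43.38) = 42.92 cm.
f₂ = −28.0 cm (diverging).
Lens 2: 1/d_i2 = 1/(-28.0) − 1/(42.92) = -0.05901, so d_i2 = -16.95 cm; m₂ = −d_i2/d_o2 = +0.3948.
m = m₁·m₂ = (-0.7353)(+0.3948) = -0.290.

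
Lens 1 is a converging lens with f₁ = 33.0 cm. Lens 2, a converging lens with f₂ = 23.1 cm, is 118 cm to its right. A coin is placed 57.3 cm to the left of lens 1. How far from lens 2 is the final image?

Lens 1: 1/d_i1 = 1/f₁ − 1/d_o1 = 1/(33.0) − 1/(57.3) = 0.01285, so d_i1 = 77.81 cm.
The intermediate image is 77.81 cm to the right of lens 1, which is 118 − (77.81) = 40.19 cm to the left of lens 2, so d_o2 = +40.19 cm.
Lens 2: 1/d_i2 = 1/f₂ − 1/d_o2 = 1/(23.1) − 1/(40.19) = 0.01841, so d_i2 = 54.3 cm.
The final image is real, 54.3 cm to the right of lens 2 (overall magnification ≈ 1.8).

54.3 cm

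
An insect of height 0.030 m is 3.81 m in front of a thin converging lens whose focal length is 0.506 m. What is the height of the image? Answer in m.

0.00459 m

1/d_i = 1/f − 1/d_o = 1/(0.5060) − 1/(3.81) = 1.714, so d_i = 0.5835 m.
m = −d_i/d_o = -0.1531.
|h_i| = |m|·h_o = 0.1531 × 0.030 = 0.00459 m. The image is real, inverted and reduced, on the far side of the lens.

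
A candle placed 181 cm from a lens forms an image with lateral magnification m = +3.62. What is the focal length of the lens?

f = 250 cm (converging)

m = −d_i/d_o ⇒ d_i = −m·d_o = −(+3.62)·(181) = -655.2 cm.
1/f = 1/d_o + 1/d_i = 1/(181) + 1/(-655.2) = 0.003999, so f = 250 cm.
Since f is positive, the lens is converging.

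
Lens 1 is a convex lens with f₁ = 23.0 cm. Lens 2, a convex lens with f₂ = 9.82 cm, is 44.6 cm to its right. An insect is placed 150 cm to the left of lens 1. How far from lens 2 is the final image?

Lens 1: 1/d_i1 = 1/f₁ − 1/d_o1 = 1/(23.0) − 1/(150) = 0.03681, so d_i1 = 27.17 cm.
The intermediate image is 27.17 cm to the right of lens 1, which is 44.6 − (27.17) = 17.43 cm to the left of lens 2, so d_o2 = +17.43 cm.
Lens 2: 1/d_i2 = 1/f₂ − 1/d_o2 = 1/(9.82) − 1/(17.43) = 0.04446, so d_i2 = 22.5 cm.
The final image is real, 22.5 cm to the right of lens 2 (overall magnification ≈ 0.23).

22.5 cm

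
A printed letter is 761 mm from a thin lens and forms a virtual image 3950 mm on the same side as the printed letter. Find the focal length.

f = 943 mm (converging)

Virtual image ⇒ d_i = −3950 mm.
1/f = 1/d_o + 1/d_i = 1/(761) + 1/(-3950) = 0.001061, so f = 943 mm.
Since f is positive, the thin lens is converging.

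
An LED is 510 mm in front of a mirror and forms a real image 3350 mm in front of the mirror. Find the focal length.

Real image ⇒ d_i = +3350 mm.
1/f = 1/d_o + 1/d_i = 1/(510) + 1/(3350) = 0.002259, so f = 443 mm.
Since f is positive, the mirror is concave.

f = 443 mm (concave)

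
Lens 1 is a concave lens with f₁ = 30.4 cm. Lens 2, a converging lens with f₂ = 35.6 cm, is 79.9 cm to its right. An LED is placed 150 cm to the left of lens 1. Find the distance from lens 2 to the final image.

Lens 1 is diverging, so f₁ = −30.4 cm.
Lens 1: 1/d_i1 = 1/f₁ − 1/d_o1 = 1/(-30.4) − 1/(150) = -0.03956, so d_i1 = -25.28 cm.
The intermediate image is 25.28 cm to the left of lens 1 (virtual), which is 79.9 − (-25.28) = 105.2 cm to the left of lens 2, so d_o2 = +105.2 cm.
Lens 2: 1/d_i2 = 1/f₂ − 1/d_o2 = 1/(35.6) − 1/(105.2) = 0.01858, so d_i2 = 53.8 cm.
The final image is real, 53.8 cm to the right of lens 2 (overall magnification ≈ -0.086).

53.8 cm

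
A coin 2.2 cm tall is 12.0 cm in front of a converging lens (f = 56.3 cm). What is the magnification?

m = +1.27

1/d_i = 1/f − 1/d_o = 1/(56.30) − 1/(12.0) = -0.06557, so d_i = -15.25 cm.
m = −d_i/d_o = −(-15.25)/(12.0) = +1.27.
The image is virtual, upright and enlarged, on the same side as the object.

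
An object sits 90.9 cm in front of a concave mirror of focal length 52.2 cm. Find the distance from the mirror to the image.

123 cm

Mirror equation: 1/s_i = 1/f − 1/s_o = 1/(52.20) − 1/(90.9) = 0.01916 − 0.01100 = 0.008156, so s_i = 123 cm.
The image is real, inverted and enlarged, in front of the mirror.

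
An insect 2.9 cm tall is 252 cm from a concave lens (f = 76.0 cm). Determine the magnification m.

For a concave lens, f = -76.0 cm.
1/d_i = 1/f − 1/d_o = 1/(-76.00) − 1/(252) = -0.01713, so d_i = -58.39 cm.
m = −d_i/d_o = −(-58.39)/(252) = +0.232.
The image is virtual, upright and reduced, on the same side as the object.

m = +0.232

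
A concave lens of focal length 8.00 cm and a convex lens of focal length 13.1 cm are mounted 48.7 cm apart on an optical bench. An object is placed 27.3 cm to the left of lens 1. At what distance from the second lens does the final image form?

17.2 cm

Lens 1 is diverging, so f₁ = −8.00 cm.
Lens 1: 1/d_i1 = 1/f₁ − 1/d_o1 = 1/(-8.00) − 1/(27.3) = -0.1616, so d_i1 = -6.187 cm.
The intermediate image is 6.187 cm to the left of lens 1 (virtual), which is 48.7 − (-6.187) = 54.89 cm to the left of lens 2, so d_o2 = +54.89 cm.
Lens 2: 1/d_i2 = 1/f₂ − 1/d_o2 = 1/(13.1) − 1/(54.89) = 0.05812, so d_i2 = 17.2 cm.
The final image is real, 17.2 cm to the right of lens 2 (overall magnification ≈ -0.071).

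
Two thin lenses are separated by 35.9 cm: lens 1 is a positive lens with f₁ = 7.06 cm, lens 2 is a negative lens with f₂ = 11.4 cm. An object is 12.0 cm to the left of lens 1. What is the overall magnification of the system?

Lens 1: 1/d_i1 = 1/(7.06) − 1/(12.0) = 0.05831, so d_i1 = 17.15 cm; m₁ = −d_i1/d_o1 = -1.429.
d_o2 = 35.9 − (17.15) = 18.75 cm.
f₂ = −11.4 cm (diverging).
Lens 2: 1/d_i2 = 1/(-11.4) − 1/(18.75) = -0.1411, so d_i2 = -7.090 cm; m₂ = −d_i2/d_o2 = +0.3781.
m = m₁·m₂ = (-1.429)(+0.3781) = -0.540.

m = -0.540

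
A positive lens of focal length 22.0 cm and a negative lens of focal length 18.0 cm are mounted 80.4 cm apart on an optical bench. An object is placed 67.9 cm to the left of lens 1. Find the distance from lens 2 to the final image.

Lens 1: 1/d_i1 = 1/f₁ − 1/d_o1 = 1/(22.0) − 1/(67.9) = 0.03073, so d_i1 = 32.54 cm.
The intermediate image is 32.54 cm to the right of lens 1, which is 80.4 − (32.54) = 47.86 cm to the left of lens 2, so d_o2 = +47.86 cm.
Lens 2 is diverging, so f₂ = −18.0 cm.
Lens 2: 1/d_i2 = 1/f₂ − 1/d_o2 = 1/(-18.0) − 1/(47.86) = -0.07645, so d_i2 = -13.1 cm.
The final image is virtual, 13.1 cm to the left of lens 2 (overall magnification ≈ -0.13).

13.1 cm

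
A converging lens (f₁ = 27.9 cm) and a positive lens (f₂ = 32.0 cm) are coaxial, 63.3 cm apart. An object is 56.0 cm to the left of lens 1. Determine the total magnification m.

m = -1.31

Lens 1: 1/d_i1 = 1/(27.9) − 1/(56.0) = 0.01799, so d_i1 = 55.60 cm; m₁ = −d_i1/d_o1 = -0.9929.
d_o2 = 63.3 − (55.60) = 7.700 cm.
Lens 2: 1/d_i2 = 1/(32.0) − 1/(7.700) = -0.09862, so d_i2 = -10.14 cm; m₂ = −d_i2/d_o2 = +1.317.
m = m₁·m₂ = (-0.9929)(+1.317) = -1.31.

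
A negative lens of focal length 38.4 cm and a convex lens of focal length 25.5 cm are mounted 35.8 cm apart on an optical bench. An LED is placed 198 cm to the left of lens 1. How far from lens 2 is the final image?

Lens 1 is diverging, so f₁ = −38.4 cm.
Lens 1: 1/d_i1 = 1/f₁ − 1/d_o1 = 1/(-38.4) − 1/(198) = -0.03109, so d_i1 = -32.16 cm.
The intermediate image is 32.16 cm to the left of lens 1 (virtual), which is 35.8 − (-32.16) = 67.96 cm to the left of lens 2, so d_o2 = +67.96 cm.
Lens 2: 1/d_i2 = 1/f₂ − 1/d_o2 = 1/(25.5) − 1/(67.96) = 0.02450, so d_i2 = 40.8 cm.
The final image is real, 40.8 cm to the right of lens 2 (overall magnification ≈ -0.098).

40.8 cm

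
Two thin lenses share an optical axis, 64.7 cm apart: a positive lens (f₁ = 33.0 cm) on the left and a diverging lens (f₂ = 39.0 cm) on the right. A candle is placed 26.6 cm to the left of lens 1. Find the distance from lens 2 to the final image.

32.7 cm

Lens 1: 1/d_i1 = 1/f₁ − 1/d_o1 = 1/(33.0) − 1/(26.6) = -0.007291, so d_i1 = -137.2 cm.
The intermediate image is 137.2 cm to the left of lens 1 (virtual), which is 64.7 − (-137.2) = 201.9 cm to the left of lens 2, so d_o2 = +201.9 cm.
Lens 2 is diverging, so f₂ = −39.0 cm.
Lens 2: 1/d_i2 = 1/f₂ − 1/d_o2 = 1/(-39.0) − 1/(201.9) = -0.03059, so d_i2 = -32.7 cm.
The final image is virtual, 32.7 cm to the left of lens 2 (overall magnification ≈ 0.83).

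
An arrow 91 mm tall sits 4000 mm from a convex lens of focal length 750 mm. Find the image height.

21.0 mm

1/d_i = 1/f − 1/d_o = 1/(750.0) − 1/(4000) = 0.001083, so d_i = 923.1 mm.
m = −d_i/d_o = -0.2308.
|h_i| = |m|·h_o = 0.2308 × 91 = 21.0 mm. The image is real, inverted and reduced, on the far side of the lens.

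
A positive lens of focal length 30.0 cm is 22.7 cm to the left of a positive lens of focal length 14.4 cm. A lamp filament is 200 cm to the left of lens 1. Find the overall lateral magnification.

Lens 1: 1/d_i1 = 1/(30.0) − 1/(200) = 0.02833, so d_i1 = 35.29 cm; m₁ = −d_i1/d_o1 = -0.1764.
d_o2 = 22.7 − (35.29) = -12.59 cm (virtual object).
Lens 2: 1/d_i2 = 1/(14.4) − 1/(-12.59) = 0.1489, so d_i2 = 6.717 cm; m₂ = −d_i2/d_o2 = +0.5335.
m = m₁·m₂ = (-0.1764)(+0.5335) = -0.0941.

m = -0.0941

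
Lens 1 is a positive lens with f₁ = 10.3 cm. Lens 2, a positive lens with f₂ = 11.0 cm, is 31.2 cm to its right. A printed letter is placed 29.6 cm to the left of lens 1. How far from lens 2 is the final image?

Lens 1: 1/d_i1 = 1/f₁ − 1/d_o1 = 1/(10.3) − 1/(29.6) = 0.06330, so d_i1 = 15.80 cm.
The intermediate image is 15.80 cm to the right of lens 1, which is 31.2 − (15.80) = 15.40 cm to the left of lens 2, so d_o2 = +15.40 cm.
Lens 2: 1/d_i2 = 1/f₂ − 1/d_o2 = 1/(11.0) − 1/(15.40) = 0.02597, so d_i2 = 38.5 cm.
The final image is real, 38.5 cm to the right of lens 2 (overall magnification ≈ 1.3).

38.5 cm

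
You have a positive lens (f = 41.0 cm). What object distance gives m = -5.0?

49.2 cm

m = −d_i/d_o ⇒ d_i = −m·d_o.
1/f = 1/d_o + 1/d_i = 1/d_o − 1/(m·d_o) = (1 − 1/m)/d_o, so d_o = f(1 − 1/m) = (41.00)(1 − 1/(-5.0)) = 49.2 cm.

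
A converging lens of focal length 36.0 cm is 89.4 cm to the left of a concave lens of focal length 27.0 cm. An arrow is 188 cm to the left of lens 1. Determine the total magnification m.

m = -0.0890

Lens 1: 1/d_i1 = 1/(36.0) − 1/(188) = 0.02246, so d_i1 = 44.53 cm; m₁ = −d_i1/d_o1 = -0.2369.
d_o2 = 89.4 − (44.53) = 44.87 cm.
f₂ = −27.0 cm (diverging).
Lens 2: 1/d_i2 = 1/(-27.0) − 1/(44.87) = -0.05932, so d_i2 = -16.86 cm; m₂ = −d_i2/d_o2 = +0.3757.
m = m₁·m₂ = (-0.2369)(+0.3757) = -0.0890.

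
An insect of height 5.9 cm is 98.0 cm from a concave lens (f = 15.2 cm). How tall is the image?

For a concave lens, f = -15.2 cm.
1/d_i = 1/f − 1/d_o = 1/(-15.20) − 1/(98.0) = -0.07599, so d_i = -13.16 cm.
m = −d_i/d_o = +0.1343.
|h_i| = |m|·h_o = 0.1343 × 5.9 = 0.792 cm. The image is virtual, upright and reduced, on the same side as the object.

0.792 cm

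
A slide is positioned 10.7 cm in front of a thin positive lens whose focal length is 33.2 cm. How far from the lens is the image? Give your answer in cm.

15.8 cm

Lens equation: 1/d_i = 1/f − 1/d_o = 1/(33.20) − 1/(10.7) = 0.03012 − 0.09346 = -0.06334, so d_i = -15.8 cm.
The image is virtual, upright and enlarged, on the same side as the object.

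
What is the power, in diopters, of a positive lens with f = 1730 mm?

f = 173 cm = 1.73 m.
P = 1/f = 1/(1.73 m) = +0.578 D.

P = +0.578 D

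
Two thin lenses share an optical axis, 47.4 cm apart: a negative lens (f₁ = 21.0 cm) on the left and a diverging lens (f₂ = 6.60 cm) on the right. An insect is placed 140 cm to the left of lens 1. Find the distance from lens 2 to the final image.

Lens 1 is diverging, so f₁ = −21.0 cm.
Lens 1: 1/d_i1 = 1/f₁ − 1/d_o1 = 1/(-21.0) − 1/(140) = -0.05476, so d_i1 = -18.26 cm.
The intermediate image is 18.26 cm to the left of lens 1 (virtual), which is 47.4 − (-18.26) = 65.66 cm to the left of lens 2, so d_o2 = +65.66 cm.
Lens 2 is diverging, so f₂ = −6.60 cm.
Lens 2: 1/d_i2 = 1/f₂ − 1/d_o2 = 1/(-6.60) − 1/(65.66) = -0.1667, so d_i2 = -6.00 cm.
The final image is virtual, 6.00 cm to the left of lens 2 (overall magnification ≈ 0.012).

6.00 cm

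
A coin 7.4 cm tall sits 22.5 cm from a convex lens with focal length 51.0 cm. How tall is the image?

1/d_i = 1/f − 1/d_o = 1/(51.00) − 1/(22.5) = -0.02484, so d_i = -40.26 cm.
m = −d_i/d_o = +1.789.
|h_i| = |m|·h_o = 1.789 × 7.4 = 13.2 cm. The image is virtual, upright and enlarged, on the same side as the object.

13.2 cm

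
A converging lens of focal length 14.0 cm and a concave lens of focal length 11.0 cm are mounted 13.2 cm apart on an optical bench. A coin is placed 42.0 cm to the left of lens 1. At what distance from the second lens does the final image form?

26.8 cm

Lens 1: 1/d_i1 = 1/f₁ − 1/d_o1 = 1/(14.0) − 1/(42.0) = 0.04762, so d_i1 = 21.00 cm.
The intermediate image is 21.00 cm to the right of lens 1, which lies 7.800 cm to the right of lens 2 — a virtual object — so d_o2 = −7.800 cm.
Lens 2 is diverging, so f₂ = −11.0 cm.
Lens 2: 1/d_i2 = 1/f₂ − 1/d_o2 = 1/(-11.0) − 1/(-7.800) = 0.03730, so d_i2 = 26.8 cm.
The final image is real, 26.8 cm to the right of lens 2 (overall magnification ≈ -1.7).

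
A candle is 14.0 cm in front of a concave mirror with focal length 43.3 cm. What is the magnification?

m = +1.48

1/d_i = 1/f − 1/d_o = 1/(43.30) − 1/(14.0) = -0.04833, so d_i = -20.69 cm.
m = −d_i/d_o = −(-20.69)/(14.0) = +1.48.
The image is virtual, upright and enlarged, behind the mirror.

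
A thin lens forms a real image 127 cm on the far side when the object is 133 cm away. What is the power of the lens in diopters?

P = +1.54 D

d_i = +127 cm.
1/f = 1/d_o + 1/d_i = 1/(133) + 1/(127) = 0.01539 cm⁻¹.
f = 64.97 cm = 0.6497 m, so P = 1/f = +1.54 D.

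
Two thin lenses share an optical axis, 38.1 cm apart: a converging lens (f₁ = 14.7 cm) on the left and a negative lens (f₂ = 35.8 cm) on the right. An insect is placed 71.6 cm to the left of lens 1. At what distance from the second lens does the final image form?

Lens 1: 1/d_i1 = 1/f₁ − 1/d_o1 = 1/(14.7) − 1/(71.6) = 0.05406, so d_i1 = 18.50 cm.
The intermediate image is 18.50 cm to the right of lens 1, which is 38.1 − (18.50) = 19.60 cm to the left of lens 2, so d_o2 = +19.60 cm.
Lens 2 is diverging, so f₂ = −35.8 cm.
Lens 2: 1/d_i2 = 1/f₂ − 1/d_o2 = 1/(-35.8) − 1/(19.60) = -0.07895, so d_i2 = -12.7 cm.
The final image is virtual, 12.7 cm to the left of lens 2 (overall magnification ≈ -0.17).

12.7 cm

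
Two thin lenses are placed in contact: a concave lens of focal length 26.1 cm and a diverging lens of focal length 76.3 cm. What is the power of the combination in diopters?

P₁ = 1/f₁ = 1/(-0.261 m) = -3.831 D; P₂ = 1/f₂ = 1/(-0.763 m) = -1.311 D.
For thin lenses in contact, P = P₁ + P₂ = (-3.831) + (-1.311) = -5.14 D.

P = -5.14 D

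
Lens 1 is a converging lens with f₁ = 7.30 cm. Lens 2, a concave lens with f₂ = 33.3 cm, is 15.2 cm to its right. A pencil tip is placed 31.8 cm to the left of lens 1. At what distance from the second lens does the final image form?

4.89 cm

Lens 1: 1/d_i1 = 1/f₁ − 1/d_o1 = 1/(7.30) − 1/(31.8) = 0.1055, so d_i1 = 9.475 cm.
The intermediate image is 9.475 cm to the right of lens 1, which is 15.2 − (9.475) = 5.725 cm to the left of lens 2, so d_o2 = +5.725 cm.
Lens 2 is diverging, so f₂ = −33.3 cm.
Lens 2: 1/d_i2 = 1/f₂ − 1/d_o2 = 1/(-33.3) − 1/(5.725) = -0.2047, so d_i2 = -4.89 cm.
The final image is virtual, 4.89 cm to the left of lens 2 (overall magnification ≈ -0.25).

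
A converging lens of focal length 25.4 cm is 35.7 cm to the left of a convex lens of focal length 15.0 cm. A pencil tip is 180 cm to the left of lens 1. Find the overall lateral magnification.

Lens 1: 1/d_i1 = 1/(25.4) − 1/(180) = 0.03381, so d_i1 = 29.57 cm; m₁ = −d_i1/d_o1 = -0.1643.
d_o2 = 35.7 − (29.57) = 6.130 cm.
Lens 2: 1/d_i2 = 1/(15.0) − 1/(6.130) = -0.09647, so d_i2 = -10.37 cm; m₂ = −d_i2/d_o2 = +1.691.
m = m₁·m₂ = (-0.1643)(+1.691) = -0.278.

m = -0.278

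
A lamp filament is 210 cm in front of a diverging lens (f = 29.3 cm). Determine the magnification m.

For a diverging lens, f = -29.3 cm.
1/d_i = 1/f − 1/d_o = 1/(-29.30) − 1/(210) = -0.03889, so d_i = -25.71 cm.
m = −d_i/d_o = −(-25.71)/(210) = +0.122.
The image is virtual, upright and reduced, on the same side as the object.

m = +0.122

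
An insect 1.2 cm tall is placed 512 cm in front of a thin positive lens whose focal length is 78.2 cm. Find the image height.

1/d_i = 1/f − 1/d_o = 1/(78.20) − 1/(512) = 0.01083, so d_i = 92.30 cm.
m = −d_i/d_o = -0.1803.
|h_i| = |m|·h_o = 0.1803 × 1.2 = 0.216 cm. The image is real, inverted and reduced, on the far side of the lens.

0.216 cm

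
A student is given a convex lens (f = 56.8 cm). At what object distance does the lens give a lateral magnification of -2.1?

83.8 cm

m = −d_i/d_o ⇒ d_i = −m·d_o.
1/f = 1/d_o + 1/d_i = 1/d_o − 1/(m·d_o) = (1 − 1/m)/d_o, so d_o = f(1 − 1/m) = (56.80)(1 − 1/(-2.1)) = 83.8 cm.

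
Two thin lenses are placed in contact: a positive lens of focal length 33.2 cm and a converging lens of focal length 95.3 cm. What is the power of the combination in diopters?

P = +4.06 D

P₁ = 1/f₁ = 1/(0.332 m) = +3.012 D; P₂ = 1/f₂ = 1/(0.953 m) = +1.049 D.
For thin lenses in contact, P = P₁ + P₂ = (+3.012) + (+1.049) = +4.06 D.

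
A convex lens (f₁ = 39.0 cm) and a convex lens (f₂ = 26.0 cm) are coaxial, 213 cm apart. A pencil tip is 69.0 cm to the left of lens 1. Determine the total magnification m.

Lens 1: 1/d_i1 = 1/(39.0) − 1/(69.0) = 0.01115, so d_i1 = 89.70 cm; m₁ = −d_i1/d_o1 = -1.300.
d_o2 = 213 − (89.70) = 123.3 cm.
Lens 2: 1/d_i2 = 1/(26.0) − 1/(123.3) = 0.03035, so d_i2 = 32.95 cm; m₂ = −d_i2/d_o2 = -0.2672.
m = m₁·m₂ = (-1.300)(-0.2672) = +0.347.

m = +0.347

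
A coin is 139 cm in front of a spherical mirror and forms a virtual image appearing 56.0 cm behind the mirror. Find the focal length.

Virtual image ⇒ d_i = −56.0 cm.
1/f = 1/d_o + 1/d_i = 1/(139) + 1/(-56.0) = -0.01066, so f = -93.8 cm.
Since f is negative, the spherical mirror is convex.

f = -93.8 cm (convex)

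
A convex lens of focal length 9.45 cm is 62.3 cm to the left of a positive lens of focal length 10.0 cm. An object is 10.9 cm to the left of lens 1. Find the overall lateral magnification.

Lens 1: 1/d_i1 = 1/(9.45) − 1/(10.9) = 0.01408, so d_i1 = 71.04 cm; m₁ = −d_i1/d_o1 = -6.517.
d_o2 = 62.3 − (71.04) = -8.740 cm (virtual object).
Lens 2: 1/d_i2 = 1/(10.0) − 1/(-8.740) = 0.2144, so d_i2 = 4.664 cm; m₂ = −d_i2/d_o2 = +0.5336.
m = m₁·m₂ = (-6.517)(+0.5336) = -3.48.

m = -3.48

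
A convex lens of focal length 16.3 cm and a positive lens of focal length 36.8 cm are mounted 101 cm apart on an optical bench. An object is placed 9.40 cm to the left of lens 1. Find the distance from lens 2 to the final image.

52.5 cm

Lens 1: 1/d_i1 = 1/f₁ − 1/d_o1 = 1/(16.3) − 1/(9.40) = -0.04503, so d_i1 = -22.21 cm.
The intermediate image is 22.21 cm to the left of lens 1 (virtual), which is 101 − (-22.21) = 123.2 cm to the left of lens 2, so d_o2 = +123.2 cm.
Lens 2: 1/d_i2 = 1/f₂ − 1/d_o2 = 1/(36.8) − 1/(123.2) = 0.01906, so d_i2 = 52.5 cm.
The final image is real, 52.5 cm to the right of lens 2 (overall magnification ≈ -1.0).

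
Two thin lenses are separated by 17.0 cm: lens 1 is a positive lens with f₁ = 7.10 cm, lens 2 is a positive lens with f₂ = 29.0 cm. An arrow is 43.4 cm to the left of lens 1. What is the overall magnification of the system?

m = -0.277

Lens 1: 1/d_i1 = 1/(7.10) − 1/(43.4) = 0.1178, so d_i1 = 8.489 cm; m₁ = −d_i1/d_o1 = -0.1956.
d_o2 = 17.0 − (8.489) = 8.511 cm.
Lens 2: 1/d_i2 = 1/(29.0) − 1/(8.511) = -0.08301, so d_i2 = -12.05 cm; m₂ = −d_i2/d_o2 = +1.415.
m = m₁·m₂ = (-0.1956)(+1.415) = -0.277.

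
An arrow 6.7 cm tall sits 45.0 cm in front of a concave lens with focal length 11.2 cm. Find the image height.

For a concave lens, f = -11.2 cm.
1/d_i = 1/f − 1/d_o = 1/(-11.20) − 1/(45.0) = -0.1115, so d_i = -8.968 cm.
m = −d_i/d_o = +0.1993.
|h_i| = |m|·h_o = 0.1993 × 6.7 = 1.34 cm. The image is virtual, upright and reduced, on the same side as the object.

1.34 cm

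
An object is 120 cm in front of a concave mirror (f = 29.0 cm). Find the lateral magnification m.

1/d_i = 1/f − 1/d_o = 1/(29.00) − 1/(120) = 0.02615, so d_i = 38.24 cm.
m = −d_i/d_o = −(38.24)/(120) = -0.319.
The image is real, inverted and reduced, in front of the mirror.

m = -0.319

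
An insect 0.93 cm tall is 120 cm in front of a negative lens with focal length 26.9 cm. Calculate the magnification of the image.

m = +0.183

For a negative lens, f = -26.9 cm.
1/d_i = 1/f − 1/d_o = 1/(-26.90) − 1/(120) = -0.04551, so d_i = -21.97 cm.
m = −d_i/d_o = −(-21.97)/(120) = +0.183.
The image is virtual, upright and reduced, on the same side as the object.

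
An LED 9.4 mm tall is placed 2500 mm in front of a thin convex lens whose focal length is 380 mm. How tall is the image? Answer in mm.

1/d_i = 1/f − 1/d_o = 1/(380.0) − 1/(2500) = 0.002232, so d_i = 448.1 mm.
m = −d_i/d_o = -0.1792.
|h_i| = |m|·h_o = 0.1792 × 9.4 = 1.68 mm. The image is real, inverted and reduced, on the far side of the lens.

1.68 mm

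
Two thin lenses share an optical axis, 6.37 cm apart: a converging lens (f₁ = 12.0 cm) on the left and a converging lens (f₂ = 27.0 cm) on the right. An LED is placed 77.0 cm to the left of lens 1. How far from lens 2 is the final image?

Lens 1: 1/d_i1 = 1/f₁ − 1/d_o1 = 1/(12.0) − 1/(77.0) = 0.07035, so d_i1 = 14.22 cm.
The intermediate image is 14.22 cm to the right of lens 1, which lies 7.850 cm to the right of lens 2 — a virtual object — so d_o2 = −7.850 cm.
Lens 2: 1/d_i2 = 1/f₂ − 1/d_o2 = 1/(27.0) − 1/(-7.850) = 0.1644, so d_i2 = 6.08 cm.
The final image is real, 6.08 cm to the right of lens 2 (overall magnification ≈ -0.14).

6.08 cm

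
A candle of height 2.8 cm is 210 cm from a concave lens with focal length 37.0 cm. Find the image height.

For a concave lens, f = -37.0 cm.
1/d_i = 1/f − 1/d_o = 1/(-37.00) − 1/(210) = -0.03179, so d_i = -31.46 cm.
m = −d_i/d_o = +0.1498.
|h_i| = |m|·h_o = 0.1498 × 2.8 = 0.419 cm. The image is virtual, upright and reduced, on the same side as the object.

0.419 cm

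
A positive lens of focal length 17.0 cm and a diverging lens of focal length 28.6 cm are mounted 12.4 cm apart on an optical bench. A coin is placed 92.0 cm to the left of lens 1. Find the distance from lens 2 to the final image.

12.0 cm

Lens 1: 1/d_i1 = 1/f₁ − 1/d_o1 = 1/(17.0) − 1/(92.0) = 0.04795, so d_i1 = 20.85 cm.
The intermediate image is 20.85 cm to the right of lens 1, which lies 8.450 cm to the right of lens 2 — a virtual object — so d_o2 = −8.450 cm.
Lens 2 is diverging, so f₂ = −28.6 cm.
Lens 2: 1/d_i2 = 1/f₂ − 1/d_o2 = 1/(-28.6) − 1/(-8.450) = 0.08338, so d_i2 = 12.0 cm.
The final image is real, 12.0 cm to the right of lens 2 (overall magnification ≈ -0.32).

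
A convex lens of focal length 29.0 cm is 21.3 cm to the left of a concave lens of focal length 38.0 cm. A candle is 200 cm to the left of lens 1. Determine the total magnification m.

Lens 1: 1/d_i1 = 1/(29.0) − 1/(200) = 0.02948, so d_i1 = 33.92 cm; m₁ = −d_i1/d_o1 = -0.1696.
d_o2 = 21.3 − (33.92) = -12.62 cm (virtual object).
f₂ = −38.0 cm (diverging).
Lens 2: 1/d_i2 = 1/(-38.0) − 1/(-12.62) = 0.05292, so d_i2 = 18.90 cm; m₂ = −d_i2/d_o2 = +1.497.
m = m₁·m₂ = (-0.1696)(+1.497) = -0.254.

m = -0.254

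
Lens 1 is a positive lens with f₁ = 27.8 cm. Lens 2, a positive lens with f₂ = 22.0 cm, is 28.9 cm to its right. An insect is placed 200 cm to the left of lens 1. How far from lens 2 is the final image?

Lens 1: 1/d_i1 = 1/f₁ − 1/d_o1 = 1/(27.8) − 1/(200) = 0.03097, so d_i1 = 32.29 cm.
The intermediate image is 32.29 cm to the right of lens 1, which lies 3.390 cm to the right of lens 2 — a virtual object — so d_o2 = −3.390 cm.
Lens 2: 1/d_i2 = 1/f₂ − 1/d_o2 = 1/(22.0) − 1/(-3.390) = 0.3404, so d_i2 = 2.94 cm.
The final image is real, 2.94 cm to the right of lens 2 (overall magnification ≈ -0.14).

2.94 cm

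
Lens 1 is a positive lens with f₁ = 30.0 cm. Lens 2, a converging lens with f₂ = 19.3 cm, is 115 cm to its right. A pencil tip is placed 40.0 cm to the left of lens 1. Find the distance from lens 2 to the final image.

Lens 1: 1/d_i1 = 1/f₁ − 1/d_o1 = 1/(30.0) − 1/(40.0) = 0.008333, so d_i1 = 120.0 cm.
The intermediate image is 120.0 cm to the right of lens 1, which lies 5.000 cm to the right of lens 2 — a virtual object — so d_o2 = −5.000 cm.
Lens 2: 1/d_i2 = 1/f₂ − 1/d_o2 = 1/(19.3) − 1/(-5.000) = 0.2518, so d_i2 = 3.97 cm.
The final image is real, 3.97 cm to the right of lens 2 (overall magnification ≈ -2.4).

3.97 cm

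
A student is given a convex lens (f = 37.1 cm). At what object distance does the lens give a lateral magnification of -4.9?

44.7 cm

m = −d_i/d_o ⇒ d_i = −m·d_o.
1/f = 1/d_o + 1/d_i = 1/d_o − 1/(m·d_o) = (1 − 1/m)/d_o, so d_o = f(1 − 1/m) = (37.10)(1 − 1/(-4.9)) = 44.7 cm.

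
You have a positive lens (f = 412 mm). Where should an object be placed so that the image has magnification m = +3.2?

283 mm

m = −d_i/d_o ⇒ d_i = −m·d_o.
1/f = 1/d_o + 1/d_i = 1/d_o − 1/(m·d_o) = (1 − 1/m)/d_o, so d_o = f(1 − 1/m) = (412.0)(1 − 1/(+3.2)) = 283 mm.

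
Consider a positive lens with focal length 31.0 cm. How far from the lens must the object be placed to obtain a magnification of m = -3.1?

41.0 cm

m = −d_i/d_o ⇒ d_i = −m·d_o.
1/f = 1/d_o + 1/d_i = 1/d_o − 1/(m·d_o) = (1 − 1/m)/d_o, so d_o = f(1 − 1/m) = (31.00)(1 − 1/(-3.1)) = 41.0 cm.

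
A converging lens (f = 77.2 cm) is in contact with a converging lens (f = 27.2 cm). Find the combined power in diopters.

P = +4.97 D

P₁ = 1/f₁ = 1/(0.772 m) = +1.295 D; P₂ = 1/f₂ = 1/(0.272 m) = +3.676 D.
For thin lenses in contact, P = P₁ + P₂ = (+1.295) + (+3.676) = +4.97 D.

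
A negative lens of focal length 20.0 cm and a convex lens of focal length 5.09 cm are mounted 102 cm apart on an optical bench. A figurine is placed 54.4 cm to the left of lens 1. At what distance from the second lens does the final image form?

5.32 cm

Lens 1 is diverging, so f₁ = −20.0 cm.
Lens 1: 1/d_i1 = 1/f₁ − 1/d_o1 = 1/(-20.0) − 1/(54.4) = -0.06838, so d_i1 = -14.62 cm.
The intermediate image is 14.62 cm to the left of lens 1 (virtual), which is 102 − (-14.62) = 116.6 cm to the left of lens 2, so d_o2 = +116.6 cm.
Lens 2: 1/d_i2 = 1/f₂ − 1/d_o2 = 1/(5.09) − 1/(116.6) = 0.1879, so d_i2 = 5.32 cm.
The final image is real, 5.32 cm to the right of lens 2 (overall magnification ≈ -0.012).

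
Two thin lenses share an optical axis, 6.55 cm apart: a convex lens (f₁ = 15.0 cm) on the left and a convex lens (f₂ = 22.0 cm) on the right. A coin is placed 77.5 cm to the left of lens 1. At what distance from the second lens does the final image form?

7.79 cm

Lens 1: 1/d_i1 = 1/f₁ − 1/d_o1 = 1/(15.0) − 1/(77.5) = 0.05376, so d_i1 = 18.60 cm.
The intermediate image is 18.60 cm to the right of lens 1, which lies 12.05 cm to the right of lens 2 — a virtual object — so d_o2 = −12.05 cm.
Lens 2: 1/d_i2 = 1/f₂ − 1/d_o2 = 1/(22.0) − 1/(-12.05) = 0.1284, so d_i2 = 7.79 cm.
The final image is real, 7.79 cm to the right of lens 2 (overall magnification ≈ -0.16).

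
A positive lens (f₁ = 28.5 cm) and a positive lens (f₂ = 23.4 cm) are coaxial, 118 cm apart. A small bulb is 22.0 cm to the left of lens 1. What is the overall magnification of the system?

m = -0.537

Lens 1: 1/d_i1 = 1/(28.5) − 1/(22.0) = -0.01037, so d_i1 = -96.46 cm; m₁ = −d_i1/d_o1 = +4.385.
d_o2 = 118 − (-96.46) = 214.5 cm.
Lens 2: 1/d_i2 = 1/(23.4) − 1/(214.5) = 0.03807, so d_i2 = 26.27 cm; m₂ = −d_i2/d_o2 = -0.1224.
m = m₁·m₂ = (+4.385)(-0.1224) = -0.537.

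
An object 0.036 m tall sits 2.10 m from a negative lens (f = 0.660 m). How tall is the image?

0.00861 m

For a negative lens, f = -0.660 m.
1/d_i = 1/f − 1/d_o = 1/(-0.6600) − 1/(2.10) = -1.991, so d_i = -0.5022 m.
m = −d_i/d_o = +0.2391.
|h_i| = |m|·h_o = 0.2391 × 0.036 = 0.00861 m. The image is virtual, upright and reduced, on the same side as the object.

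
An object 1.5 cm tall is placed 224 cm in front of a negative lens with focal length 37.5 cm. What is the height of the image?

For a negative lens, f = -37.5 cm.
1/d_i = 1/f − 1/d_o = 1/(-37.50) − 1/(224) = -0.03113, so d_i = -32.12 cm.
m = −d_i/d_o = +0.1434.
|h_i| = |m|·h_o = 0.1434 × 1.5 = 0.215 cm. The image is virtual, upright and reduced, on the same side as the object.

0.215 cm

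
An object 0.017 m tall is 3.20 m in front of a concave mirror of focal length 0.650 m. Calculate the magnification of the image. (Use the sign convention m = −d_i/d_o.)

1/d_i = 1/f − 1/d_o = 1/(0.6500) − 1/(3.20) = 1.226, so d_i = 0.8157 m.
m = −d_i/d_o = −(0.8157)/(3.20) = -0.255.
The image is real, inverted and reduced, in front of the mirror.

m = -0.255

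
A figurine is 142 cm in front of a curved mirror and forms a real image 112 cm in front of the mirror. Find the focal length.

f = 62.6 cm (concave)

Real image ⇒ d_i = +112 cm.
1/f = 1/d_o + 1/d_i = 1/(142) + 1/(112) = 0.01597, so f = 62.6 cm.
Since f is positive, the curved mirror is concave.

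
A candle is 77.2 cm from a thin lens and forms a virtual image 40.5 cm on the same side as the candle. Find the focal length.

f = -85.2 cm (diverging)

Virtual image ⇒ d_i = −40.5 cm.
1/f = 1/d_o + 1/d_i = 1/(77.2) + 1/(-40.5) = -0.01174, so f = -85.2 cm.
Since f is negative, the thin lens is diverging.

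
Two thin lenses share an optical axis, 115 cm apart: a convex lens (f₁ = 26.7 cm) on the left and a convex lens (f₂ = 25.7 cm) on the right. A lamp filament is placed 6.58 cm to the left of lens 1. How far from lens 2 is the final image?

32.4 cm

Lens 1: 1/d_i1 = 1/f₁ − 1/d_o1 = 1/(26.7) − 1/(6.58) = -0.1145, so d_i1 = -8.732 cm.
The intermediate image is 8.732 cm to the left of lens 1 (virtual), which is 115 − (-8.732) = 123.7 cm to the left of lens 2, so d_o2 = +123.7 cm.
Lens 2: 1/d_i2 = 1/f₂ − 1/d_o2 = 1/(25.7) − 1/(123.7) = 0.03083, so d_i2 = 32.4 cm.
The final image is real, 32.4 cm to the right of lens 2 (overall magnification ≈ -0.35).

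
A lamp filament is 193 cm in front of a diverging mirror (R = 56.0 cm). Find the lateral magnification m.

m = +0.127

f = R/2 = 56.0/2 = 28.00 cm; for a diverging mirror, f = -28.00 cm.
1/d_i = 1/f − 1/d_o = 1/(-28.00) − 1/(193) = -0.04090, so d_i = -24.45 cm.
m = −d_i/d_o = −(-24.45)/(193) = +0.127.
The image is virtual, upright and reduced, behind the mirror.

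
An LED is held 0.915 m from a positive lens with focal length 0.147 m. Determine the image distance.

0.175 m

Lens equation: 1/v = 1/f − 1/u = 1/(0.1470) − 1/(0.915) = 6.803 − 1.093 = 5.710, so v = 0.175 m.
The image is real, inverted and reduced, on the far side of the lens.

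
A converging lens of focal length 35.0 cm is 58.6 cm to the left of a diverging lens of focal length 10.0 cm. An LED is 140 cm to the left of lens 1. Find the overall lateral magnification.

Lens 1: 1/d_i1 = 1/(35.0) − 1/(140) = 0.02143, so d_i1 = 46.67 cm; m₁ = −d_i1/d_o1 = -0.3334.
d_o2 = 58.6 − (46.67) = 11.93 cm.
f₂ = −10.0 cm (diverging).
Lens 2: 1/d_i2 = 1/(-10.0) − 1/(11.93) = -0.1838, so d_i2 = -5.440 cm; m₂ = −d_i2/d_o2 = +0.4560.
m = m₁·m₂ = (-0.3334)(+0.4560) = -0.152.

m = -0.152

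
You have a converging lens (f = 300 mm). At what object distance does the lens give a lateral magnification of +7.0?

m = −d_i/d_o ⇒ d_i = −m·d_o.
1/f = 1/d_o + 1/d_i = 1/d_o − 1/(m·d_o) = (1 − 1/m)/d_o, so d_o = f(1 − 1/m) = (300.0)(1 − 1/(+7.0)) = 257 mm.

257 mm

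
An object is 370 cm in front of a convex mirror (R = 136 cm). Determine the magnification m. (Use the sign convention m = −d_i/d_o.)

f = R/2 = 136/2 = 68.00 cm; for a convex mirror, f = -68.00 cm.
1/d_i = 1/f − 1/d_o = 1/(-68.00) − 1/(370) = -0.01741, so d_i = -57.44 cm.
m = −d_i/d_o = −(-57.44)/(370) = +0.155.
The image is virtual, upright and reduced, behind the mirror.

m = +0.155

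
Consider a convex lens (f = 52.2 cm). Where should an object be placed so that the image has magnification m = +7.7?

45.4 cm

m = −d_i/d_o ⇒ d_i = −m·d_o.
1/f = 1/d_o + 1/d_i = 1/d_o − 1/(m·d_o) = (1 − 1/m)/d_o, so d_o = f(1 − 1/m) = (52.20)(1 − 1/(+7.7)) = 45.4 cm.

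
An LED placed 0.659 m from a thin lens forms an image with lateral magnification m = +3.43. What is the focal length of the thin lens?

m = −d_i/d_o ⇒ d_i = −m·d_o = −(+3.43)·(0.659) = -2.260 m.
1/f = 1/d_o + 1/d_i = 1/(0.659) + 1/(-2.260) = 1.075, so f = 0.930 m.
Since f is positive, the thin lens is converging.

f = 0.930 m (converging)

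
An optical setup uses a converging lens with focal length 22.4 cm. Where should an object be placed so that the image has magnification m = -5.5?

26.5 cm

m = −d_i/d_o ⇒ d_i = −m·d_o.
1/f = 1/d_o + 1/d_i = 1/d_o − 1/(m·d_o) = (1 − 1/m)/d_o, so d_o = f(1 − 1/m) = (22.40)(1 − 1/(-5.5)) = 26.5 cm.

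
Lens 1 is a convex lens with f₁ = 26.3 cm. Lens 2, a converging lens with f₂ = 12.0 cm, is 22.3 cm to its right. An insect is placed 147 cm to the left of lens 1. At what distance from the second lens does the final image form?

Lens 1: 1/d_i1 = 1/f₁ − 1/d_o1 = 1/(26.3) − 1/(147) = 0.03122, so d_i1 = 32.03 cm.
The intermediate image is 32.03 cm to the right of lens 1, which lies 9.730 cm to the right of lens 2 — a virtual object — so d_o2 = −9.730 cm.
Lens 2: 1/d_i2 = 1/f₂ − 1/d_o2 = 1/(12.0) − 1/(-9.730) = 0.1861, so d_i2 = 5.37 cm.
The final image is real, 5.37 cm to the right of lens 2 (overall magnification ≈ -0.12).

5.37 cm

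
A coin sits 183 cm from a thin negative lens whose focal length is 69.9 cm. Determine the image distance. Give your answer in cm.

50.6 cm

For a negative lens, f = -69.9 cm.
Thin-lens equation: 1/q = 1/f − 1/p = 1/(-69.90) − 1/(183) = -0.01431 − 0.005464 = -0.01977, so q = -50.6 cm.
The image is virtual, upright and reduced, on the same side as the object.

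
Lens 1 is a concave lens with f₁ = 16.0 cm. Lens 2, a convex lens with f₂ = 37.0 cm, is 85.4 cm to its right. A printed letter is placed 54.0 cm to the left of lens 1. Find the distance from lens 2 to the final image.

Lens 1 is diverging, so f₁ = −16.0 cm.
Lens 1: 1/d_i1 = 1/f₁ − 1/d_o1 = 1/(-16.0) − 1/(54.0) = -0.08102, so d_i1 = -12.34 cm.
The intermediate image is 12.34 cm to the left of lens 1 (virtual), which is 85.4 − (-12.34) = 97.74 cm to the left of lens 2, so d_o2 = +97.74 cm.
Lens 2: 1/d_i2 = 1/f₂ − 1/d_o2 = 1/(37.0) − 1/(97.74) = 0.01680, so d_i2 = 59.5 cm.
The final image is real, 59.5 cm to the right of lens 2 (overall magnification ≈ -0.14).

59.5 cm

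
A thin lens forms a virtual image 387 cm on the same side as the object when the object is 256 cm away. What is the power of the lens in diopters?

P = +0.132 D

Virtual image ⇒ d_i = −387 cm.
1/f = 1/d_o + 1/d_i = 1/(256) + 1/(-387) = 0.001322 cm⁻¹.
f = 756.3 cm = 7.563 m, so P = 1/f = +0.132 D.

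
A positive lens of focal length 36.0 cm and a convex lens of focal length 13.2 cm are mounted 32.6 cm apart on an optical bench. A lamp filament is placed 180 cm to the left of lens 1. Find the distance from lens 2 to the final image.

6.39 cm

Lens 1: 1/d_i1 = 1/f₁ − 1/d_o1 = 1/(36.0) − 1/(180) = 0.02222, so d_i1 = 45.00 cm.
The intermediate image is 45.00 cm to the right of lens 1, which lies 12.40 cm to the right of lens 2 — a virtual object — so d_o2 = −12.40 cm.
Lens 2: 1/d_i2 = 1/f₂ − 1/d_o2 = 1/(13.2) − 1/(-12.40) = 0.1564, so d_i2 = 6.39 cm.
The final image is real, 6.39 cm to the right of lens 2 (overall magnification ≈ -0.13).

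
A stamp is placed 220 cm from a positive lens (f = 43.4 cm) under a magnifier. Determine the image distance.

54.1 cm

Thin-lens equation: 1/s_i = 1/f − 1/s_o = 1/(43.40) − 1/(220) = 0.02304 − 0.004545 = 0.01850, so s_i = 54.1 cm.
The image is real, inverted and reduced, on the far side of the lens.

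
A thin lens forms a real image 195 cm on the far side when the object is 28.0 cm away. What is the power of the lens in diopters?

P = +4.08 D

d_i = +195 cm.
1/f = 1/d_o + 1/d_i = 1/(28.0) + 1/(195) = 0.04084 cm⁻¹.
f = 24.48 cm = 0.2448 m, so P = 1/f = +4.08 D.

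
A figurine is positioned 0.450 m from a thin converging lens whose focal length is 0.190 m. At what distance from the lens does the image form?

Lens equation: 1/s_i = 1/f − 1/s_o = 1/(0.1900) − 1/(0.450) = 5.263 − 2.222 = 3.041, so s_i = 0.329 m.
The image is real, inverted and reduced, on the far side of the lens.

0.329 m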